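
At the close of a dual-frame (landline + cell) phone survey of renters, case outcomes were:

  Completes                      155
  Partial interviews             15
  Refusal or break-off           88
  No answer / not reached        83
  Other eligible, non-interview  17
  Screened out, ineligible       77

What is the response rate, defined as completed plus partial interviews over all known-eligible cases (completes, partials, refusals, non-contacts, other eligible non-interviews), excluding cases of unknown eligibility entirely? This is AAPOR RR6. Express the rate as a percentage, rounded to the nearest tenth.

Top → 155 + 15 = 170
Denominator → 155 + 15 + 88 + 83 + 17 = 358
RR6 = 170 / 358 = 0.4749

47.5%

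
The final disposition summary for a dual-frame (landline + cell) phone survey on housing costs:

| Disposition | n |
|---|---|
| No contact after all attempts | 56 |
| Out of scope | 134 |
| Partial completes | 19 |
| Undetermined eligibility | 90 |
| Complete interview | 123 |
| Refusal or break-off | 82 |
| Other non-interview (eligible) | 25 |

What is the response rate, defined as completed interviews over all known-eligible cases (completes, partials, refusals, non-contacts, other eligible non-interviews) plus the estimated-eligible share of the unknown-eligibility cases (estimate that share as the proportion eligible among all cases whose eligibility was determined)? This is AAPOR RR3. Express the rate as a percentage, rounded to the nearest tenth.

Numerator: 123
Determined eligible: 123 + 19 + 82 + 56 + 25 = 305
e = 305 / (305 + 134) = 305 / 439 = 0.6948
Estimated eligible among unknowns: 0.6948 × 90 = 62.53
Denominator: 305 + 62.53 = 367.53
RR3 = 123 / 367.53 = 0.3347

33.5%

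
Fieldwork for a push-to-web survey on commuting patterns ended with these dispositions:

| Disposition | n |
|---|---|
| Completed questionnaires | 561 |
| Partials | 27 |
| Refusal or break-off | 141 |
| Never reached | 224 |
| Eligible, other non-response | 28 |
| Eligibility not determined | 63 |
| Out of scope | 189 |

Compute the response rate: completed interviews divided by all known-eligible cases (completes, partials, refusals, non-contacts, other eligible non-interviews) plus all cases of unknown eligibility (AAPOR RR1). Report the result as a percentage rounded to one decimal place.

53.7%

Top → 561
Denominator → 561 + 27 + 141 + 224 + 28 + 63 = 1044
RR1 = 561 / 1044 = 0.5374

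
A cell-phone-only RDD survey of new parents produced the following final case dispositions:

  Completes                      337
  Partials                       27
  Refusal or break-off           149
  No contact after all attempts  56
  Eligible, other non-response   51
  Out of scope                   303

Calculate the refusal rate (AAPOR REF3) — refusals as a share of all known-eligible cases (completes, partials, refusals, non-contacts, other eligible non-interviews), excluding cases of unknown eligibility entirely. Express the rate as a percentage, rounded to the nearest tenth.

Top = 149
Base = 337 + 27 + 149 + 56 + 51 = 620
REF3 = 149 / 620 = 0.2403

24.0%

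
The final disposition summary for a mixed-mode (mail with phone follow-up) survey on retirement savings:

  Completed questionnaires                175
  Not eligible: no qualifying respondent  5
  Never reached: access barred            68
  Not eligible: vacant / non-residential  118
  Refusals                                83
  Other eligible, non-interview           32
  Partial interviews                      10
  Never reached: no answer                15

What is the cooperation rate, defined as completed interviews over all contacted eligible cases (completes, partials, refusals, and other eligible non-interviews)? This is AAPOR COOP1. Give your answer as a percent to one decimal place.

58.3%

Never reached = 15 + 68 = 83
Out of scope = 5 + 118 = 123
Top: 175
Denominator: 175 + 10 + 83 + 32 = 300
COOP1 = 175 / 300 = 0.5833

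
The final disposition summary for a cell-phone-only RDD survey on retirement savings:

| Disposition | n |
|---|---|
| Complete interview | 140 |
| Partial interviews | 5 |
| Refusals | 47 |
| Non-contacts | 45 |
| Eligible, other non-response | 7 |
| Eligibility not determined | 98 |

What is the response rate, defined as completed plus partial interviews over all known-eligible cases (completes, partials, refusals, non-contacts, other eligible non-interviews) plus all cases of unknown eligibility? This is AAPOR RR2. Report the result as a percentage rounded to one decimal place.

42.4%

Numerator → 140 + 5 = 145
Denominator → 140 + 5 + 47 + 45 + 7 + 98 = 342
RR2 = 145 / 342 = 0.4240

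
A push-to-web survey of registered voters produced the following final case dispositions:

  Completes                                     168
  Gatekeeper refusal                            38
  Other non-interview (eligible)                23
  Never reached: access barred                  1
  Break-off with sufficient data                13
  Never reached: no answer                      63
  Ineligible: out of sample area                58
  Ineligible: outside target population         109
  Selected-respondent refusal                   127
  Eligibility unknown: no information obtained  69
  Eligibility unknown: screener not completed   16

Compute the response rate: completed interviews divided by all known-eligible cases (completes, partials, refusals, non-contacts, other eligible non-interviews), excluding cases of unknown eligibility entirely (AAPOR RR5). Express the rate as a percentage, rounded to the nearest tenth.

Refused = 38 + 127 = 165
Non-contacts = 63 + 1 = 64
Undetermined eligibility = 16 + 69 = 85
Screened out, ineligible = 109 + 58 = 167
Numerator → 168
Denominator → 168 + 13 + 165 + 64 + 23 = 433
RR5 = 168 / 433 = 0.3880

38.8%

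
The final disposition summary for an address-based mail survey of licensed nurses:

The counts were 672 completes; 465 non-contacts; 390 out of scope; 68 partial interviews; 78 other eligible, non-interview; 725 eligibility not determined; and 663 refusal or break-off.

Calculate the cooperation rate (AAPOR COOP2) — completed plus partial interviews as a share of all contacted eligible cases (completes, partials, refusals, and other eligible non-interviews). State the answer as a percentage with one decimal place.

Top: 672 + 68 = 740
Base: 672 + 68 + 663 + 78 = 1481
COOP2 = 740 / 1481 = 0.4997

50.0%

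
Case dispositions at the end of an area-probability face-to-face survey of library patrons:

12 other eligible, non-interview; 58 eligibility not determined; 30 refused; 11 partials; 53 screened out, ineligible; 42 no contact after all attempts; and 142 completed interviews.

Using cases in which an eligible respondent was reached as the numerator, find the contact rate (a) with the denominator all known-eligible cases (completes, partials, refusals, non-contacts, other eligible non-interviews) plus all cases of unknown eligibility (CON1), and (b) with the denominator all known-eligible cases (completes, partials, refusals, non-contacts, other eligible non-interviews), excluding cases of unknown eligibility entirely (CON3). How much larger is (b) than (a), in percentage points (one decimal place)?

Num → 142 + 11 + 30 + 12 = 195
Denominator → 142 + 11 + 30 + 42 + 12 + 58 = 295
CON1 = 195 / 295 = 0.6610
Denominator → 142 + 11 + 30 + 42 + 12 = 237
CON3 = 195 / 237 = 0.8228
Difference = 82.28 − 66.10 = 16.18 percentage points

16.2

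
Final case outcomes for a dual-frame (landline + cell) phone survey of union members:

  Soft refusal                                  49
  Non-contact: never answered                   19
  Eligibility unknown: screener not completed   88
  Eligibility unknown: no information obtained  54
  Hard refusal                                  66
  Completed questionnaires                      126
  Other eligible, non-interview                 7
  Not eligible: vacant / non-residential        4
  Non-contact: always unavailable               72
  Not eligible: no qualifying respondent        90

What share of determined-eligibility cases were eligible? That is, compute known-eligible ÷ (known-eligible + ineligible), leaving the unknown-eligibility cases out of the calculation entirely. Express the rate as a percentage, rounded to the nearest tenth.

78.3%

Refused = 66 + 49 = 115
No answer / not reached = 19 + 72 = 91
Undetermined eligibility = 88 + 54 = 142
Not eligible = 90 + 4 = 94
Eligible (known) = 126 + 115 + 91 + 7 = 339
e = 339 / (339 + 94) = 339 / 433 = 0.7829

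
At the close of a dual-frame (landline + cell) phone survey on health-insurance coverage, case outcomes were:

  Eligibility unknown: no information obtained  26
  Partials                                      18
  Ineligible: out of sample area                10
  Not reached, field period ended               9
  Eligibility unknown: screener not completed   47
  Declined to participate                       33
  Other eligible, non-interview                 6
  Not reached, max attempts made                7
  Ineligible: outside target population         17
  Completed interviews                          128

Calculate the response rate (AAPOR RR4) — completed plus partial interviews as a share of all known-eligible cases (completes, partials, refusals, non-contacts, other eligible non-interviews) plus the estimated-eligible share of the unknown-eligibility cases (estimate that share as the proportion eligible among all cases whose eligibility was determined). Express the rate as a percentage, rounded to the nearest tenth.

No contact after all attempts = 9 + 7 = 16
Eligibility not determined = 47 + 26 = 73
Screened out, ineligible = 17 + 10 = 27
Num → 128 + 18 = 146
Determined eligible → 128 + 18 + 33 + 16 + 6 = 201
e = 201 / (201 + 27) = 201 / 228 = 0.8816
Eligible share of unknowns → 0.8816 × 73 = 64.36
Denominator → 201 + 64.36 = 265.36
RR4 = 146 / 265.36 = 0.5502

55.0%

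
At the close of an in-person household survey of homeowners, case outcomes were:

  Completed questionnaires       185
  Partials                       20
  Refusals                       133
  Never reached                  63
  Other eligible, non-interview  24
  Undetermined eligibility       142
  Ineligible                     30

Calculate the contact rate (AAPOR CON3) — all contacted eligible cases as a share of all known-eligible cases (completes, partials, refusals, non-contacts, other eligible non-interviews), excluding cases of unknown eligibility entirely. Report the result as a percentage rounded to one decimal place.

85.2%

Top = 185 + 20 + 133 + 24 = 362
Base = 185 + 20 + 133 + 63 + 24 = 425
CON3 = 362 / 425 = 0.8518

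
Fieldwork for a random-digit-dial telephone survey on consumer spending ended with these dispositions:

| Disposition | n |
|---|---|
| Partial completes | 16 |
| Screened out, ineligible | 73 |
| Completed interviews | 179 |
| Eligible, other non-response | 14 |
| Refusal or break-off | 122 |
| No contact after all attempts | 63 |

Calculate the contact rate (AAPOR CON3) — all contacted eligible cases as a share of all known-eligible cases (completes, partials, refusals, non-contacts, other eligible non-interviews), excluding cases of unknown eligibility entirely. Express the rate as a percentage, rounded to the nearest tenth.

84.0%

Top: 179 + 16 + 122 + 14 = 331
Denominator: 179 + 16 + 122 + 63 + 14 = 394
CON3 = 331 / 394 = 0.8401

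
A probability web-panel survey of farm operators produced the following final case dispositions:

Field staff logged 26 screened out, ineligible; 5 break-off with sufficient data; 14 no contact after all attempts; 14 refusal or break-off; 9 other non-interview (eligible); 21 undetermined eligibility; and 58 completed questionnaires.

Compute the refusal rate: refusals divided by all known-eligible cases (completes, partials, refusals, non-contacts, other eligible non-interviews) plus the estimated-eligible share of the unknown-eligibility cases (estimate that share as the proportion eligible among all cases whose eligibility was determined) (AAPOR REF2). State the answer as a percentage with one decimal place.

12.0%

Num → 14
Known eligible → 58 + 5 + 14 + 14 + 9 = 100
e = 100 / (100 + 26) = 100 / 126 = 0.7937
Estimated eligible among unknowns → 0.7937 × 21 = 16.67
Base → 100 + 16.67 = 116.67
REF2 = 14 / 116.67 = 0.1200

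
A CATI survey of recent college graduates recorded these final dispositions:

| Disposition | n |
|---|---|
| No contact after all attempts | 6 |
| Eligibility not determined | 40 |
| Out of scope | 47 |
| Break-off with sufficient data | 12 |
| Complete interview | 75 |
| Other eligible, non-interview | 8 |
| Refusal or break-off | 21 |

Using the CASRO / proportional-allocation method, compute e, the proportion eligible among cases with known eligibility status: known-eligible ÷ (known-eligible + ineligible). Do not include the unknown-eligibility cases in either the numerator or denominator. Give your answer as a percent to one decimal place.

72.2%

Determined eligible → 75 + 12 + 21 + 6 + 8 = 122
e = 122 / (122 + 47) = 122 / 169 = 0.7219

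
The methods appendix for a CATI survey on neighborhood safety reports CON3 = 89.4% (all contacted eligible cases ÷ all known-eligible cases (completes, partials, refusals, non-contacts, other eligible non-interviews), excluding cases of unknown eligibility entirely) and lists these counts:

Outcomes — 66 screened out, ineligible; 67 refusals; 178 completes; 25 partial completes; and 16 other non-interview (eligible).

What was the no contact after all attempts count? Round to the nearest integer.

Numerator = 178 + 25 + 67 + 16 = 286
CON3 = 286 / D = 0.894
D = 286 / 0.894 = 319.9
Other denominator terms total 286
no contact after all attempts = 319.9 − 286 ≈ 34

34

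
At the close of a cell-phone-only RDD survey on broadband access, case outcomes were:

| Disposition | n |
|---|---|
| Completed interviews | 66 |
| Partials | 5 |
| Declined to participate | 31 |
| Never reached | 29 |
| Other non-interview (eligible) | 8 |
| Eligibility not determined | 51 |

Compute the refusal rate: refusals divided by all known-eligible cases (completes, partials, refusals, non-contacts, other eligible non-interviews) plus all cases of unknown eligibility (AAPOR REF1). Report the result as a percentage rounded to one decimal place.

Num: 31
Denominator: 66 + 5 + 31 + 29 + 8 + 51 = 190
REF1 = 31 / 190 = 0.1632

16.3%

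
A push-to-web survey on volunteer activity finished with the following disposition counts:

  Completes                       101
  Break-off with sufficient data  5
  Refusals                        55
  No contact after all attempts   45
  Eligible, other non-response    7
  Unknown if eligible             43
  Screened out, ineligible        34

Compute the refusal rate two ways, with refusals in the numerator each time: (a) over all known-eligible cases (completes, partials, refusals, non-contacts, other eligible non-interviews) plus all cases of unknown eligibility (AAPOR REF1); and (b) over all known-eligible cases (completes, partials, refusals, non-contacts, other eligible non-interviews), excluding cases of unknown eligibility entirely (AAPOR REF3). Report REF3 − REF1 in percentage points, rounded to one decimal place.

Top = 55
Denom = 101 + 5 + 55 + 45 + 7 + 43 = 256
REF1 = 55 / 256 = 0.2148
Denom = 101 + 5 + 55 + 45 + 7 = 213
REF3 = 55 / 213 = 0.2582
Difference = 25.82 − 21.48 = 4.34 percentage points

4.3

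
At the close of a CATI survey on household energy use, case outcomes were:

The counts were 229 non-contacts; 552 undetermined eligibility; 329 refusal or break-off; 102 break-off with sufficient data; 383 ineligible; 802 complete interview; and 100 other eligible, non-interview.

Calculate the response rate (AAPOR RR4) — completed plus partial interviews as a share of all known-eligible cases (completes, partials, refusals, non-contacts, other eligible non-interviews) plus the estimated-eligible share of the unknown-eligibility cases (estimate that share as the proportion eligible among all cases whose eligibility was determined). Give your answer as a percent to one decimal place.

Numerator = 802 + 102 = 904
Eligible (known) = 802 + 102 + 329 + 229 + 100 = 1562
e = 1562 / (1562 + 383) = 1562 / 1945 = 0.8031
e × U = 0.8031 × 552 = 443.31
Base = 1562 + 443.31 = 2005.31
RR4 = 904 / 2005.31 = 0.4508

45.1%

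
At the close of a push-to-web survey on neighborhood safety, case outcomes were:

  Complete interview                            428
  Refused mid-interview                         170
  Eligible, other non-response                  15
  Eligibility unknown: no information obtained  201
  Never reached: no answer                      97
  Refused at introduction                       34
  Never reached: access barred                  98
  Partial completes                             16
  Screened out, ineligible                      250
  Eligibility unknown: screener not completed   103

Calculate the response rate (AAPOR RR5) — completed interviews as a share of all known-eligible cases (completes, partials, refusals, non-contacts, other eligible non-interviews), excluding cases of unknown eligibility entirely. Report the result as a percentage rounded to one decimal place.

49.9%

Refusals = 34 + 170 = 204
Non-contacts = 97 + 98 = 195
Unknown eligibility = 103 + 201 = 304
Top: 428
Base: 428 + 16 + 204 + 195 + 15 = 858
RR5 = 428 / 858 = 0.4988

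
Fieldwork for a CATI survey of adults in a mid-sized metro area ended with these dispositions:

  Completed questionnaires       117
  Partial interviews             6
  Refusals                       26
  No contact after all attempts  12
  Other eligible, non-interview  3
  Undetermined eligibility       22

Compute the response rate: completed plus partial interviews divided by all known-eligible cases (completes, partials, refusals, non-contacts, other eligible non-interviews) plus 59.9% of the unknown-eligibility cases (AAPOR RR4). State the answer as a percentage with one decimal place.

Numerator: 117 + 6 = 123
Eligible (known): 117 + 6 + 26 + 12 + 3 = 164
e × U: 0.5990 × 22 = 13.18
Denominator: 164 + 13.18 = 177.18
RR4 = 123 / 177.18 = 0.6942

69.4%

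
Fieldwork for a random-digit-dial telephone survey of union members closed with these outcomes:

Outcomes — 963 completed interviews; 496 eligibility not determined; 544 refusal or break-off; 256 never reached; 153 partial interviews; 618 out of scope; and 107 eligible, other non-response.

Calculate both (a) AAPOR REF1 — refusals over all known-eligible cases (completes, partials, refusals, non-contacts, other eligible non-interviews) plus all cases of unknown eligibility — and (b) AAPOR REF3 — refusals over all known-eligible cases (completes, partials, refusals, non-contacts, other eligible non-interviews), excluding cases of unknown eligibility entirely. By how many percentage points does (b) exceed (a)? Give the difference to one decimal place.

5.3

Top → 544
Base → 963 + 153 + 544 + 256 + 107 + 496 = 2519
REF1 = 544 / 2519 = 0.2160
Base → 963 + 153 + 544 + 256 + 107 = 2023
REF3 = 544 / 2023 = 0.2689
Difference = 26.89 − 21.60 = 5.29 percentage points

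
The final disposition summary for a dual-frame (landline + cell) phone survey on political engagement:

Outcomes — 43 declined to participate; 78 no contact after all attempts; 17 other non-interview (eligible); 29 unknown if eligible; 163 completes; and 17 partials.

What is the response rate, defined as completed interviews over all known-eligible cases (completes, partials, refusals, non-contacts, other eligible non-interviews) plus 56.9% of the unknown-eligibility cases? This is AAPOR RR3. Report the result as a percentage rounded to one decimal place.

48.7%

Num: 163
Determined eligible: 163 + 17 + 43 + 78 + 17 = 318
e × U: 0.5690 × 29 = 16.50
Denominator: 318 + 16.50 = 334.50
RR3 = 163 / 334.50 = 0.4873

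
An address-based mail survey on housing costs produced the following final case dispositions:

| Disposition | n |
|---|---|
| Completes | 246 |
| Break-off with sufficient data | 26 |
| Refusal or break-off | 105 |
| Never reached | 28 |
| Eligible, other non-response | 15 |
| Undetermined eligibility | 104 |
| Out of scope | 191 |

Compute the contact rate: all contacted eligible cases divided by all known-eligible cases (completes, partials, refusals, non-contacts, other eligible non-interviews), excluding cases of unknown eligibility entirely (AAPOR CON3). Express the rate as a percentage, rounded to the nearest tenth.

Top → 246 + 26 + 105 + 15 = 392
Denom → 246 + 26 + 105 + 28 + 15 = 420
CON3 = 392 / 420 = 0.9333

93.3%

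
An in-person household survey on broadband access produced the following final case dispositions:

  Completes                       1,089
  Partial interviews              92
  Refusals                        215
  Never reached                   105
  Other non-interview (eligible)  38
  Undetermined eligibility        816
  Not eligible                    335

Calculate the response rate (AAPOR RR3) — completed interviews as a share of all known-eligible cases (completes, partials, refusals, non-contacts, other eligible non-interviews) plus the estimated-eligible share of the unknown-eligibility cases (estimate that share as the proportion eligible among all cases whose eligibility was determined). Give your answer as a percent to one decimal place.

Top = 1089
Determined eligible = 1089 + 92 + 215 + 105 + 38 = 1539
e = 1539 / (1539 + 335) = 1539 / 1874 = 0.8212
e × U = 0.8212 × 816 = 670.10
Denominator = 1539 + 670.10 = 2209.10
RR3 = 1089 / 2209.10 = 0.4930

49.3%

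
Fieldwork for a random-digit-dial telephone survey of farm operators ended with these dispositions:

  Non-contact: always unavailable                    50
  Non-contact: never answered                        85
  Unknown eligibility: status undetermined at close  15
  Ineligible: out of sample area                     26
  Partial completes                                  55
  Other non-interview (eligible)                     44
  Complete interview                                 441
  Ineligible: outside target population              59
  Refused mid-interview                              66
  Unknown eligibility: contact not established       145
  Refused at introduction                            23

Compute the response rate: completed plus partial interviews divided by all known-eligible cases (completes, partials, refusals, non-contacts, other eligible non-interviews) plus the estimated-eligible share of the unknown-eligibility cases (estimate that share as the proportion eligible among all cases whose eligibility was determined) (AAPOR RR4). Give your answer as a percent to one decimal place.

Refusal or break-off = 23 + 66 = 89
Non-contacts = 85 + 50 = 135
Unknown if eligible = 145 + 15 = 160
Not eligible = 59 + 26 = 85
Numerator = 441 + 55 = 496
Known eligible = 441 + 55 + 89 + 135 + 44 = 764
e = 764 / (764 + 85) = 764 / 849 = 0.8999
Eligible share of unknowns = 0.8999 × 160 = 143.98
Denominator = 764 + 143.98 = 907.98
RR4 = 496 / 907.98 = 0.5463

54.6%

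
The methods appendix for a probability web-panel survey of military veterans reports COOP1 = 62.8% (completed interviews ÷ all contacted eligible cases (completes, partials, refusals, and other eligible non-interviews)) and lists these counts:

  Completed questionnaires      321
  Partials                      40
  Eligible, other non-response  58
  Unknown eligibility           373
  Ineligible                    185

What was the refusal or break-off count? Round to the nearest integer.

92

COOP1 = 321 / D = 0.628
D = 321 / 0.628 = 511.1
Remaining denominator categories sum to 419
refusal or break-off = 511.1 − 419 ≈ 92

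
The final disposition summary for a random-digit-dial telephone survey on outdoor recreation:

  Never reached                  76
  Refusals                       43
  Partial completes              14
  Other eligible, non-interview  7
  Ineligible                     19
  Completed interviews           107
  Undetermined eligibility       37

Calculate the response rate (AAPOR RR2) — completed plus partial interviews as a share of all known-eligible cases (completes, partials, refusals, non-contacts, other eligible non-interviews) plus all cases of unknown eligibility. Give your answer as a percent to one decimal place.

42.6%

Numerator → 107 + 14 = 121
Denom → 107 + 14 + 43 + 76 + 7 + 37 = 284
RR2 = 121 / 284 = 0.4261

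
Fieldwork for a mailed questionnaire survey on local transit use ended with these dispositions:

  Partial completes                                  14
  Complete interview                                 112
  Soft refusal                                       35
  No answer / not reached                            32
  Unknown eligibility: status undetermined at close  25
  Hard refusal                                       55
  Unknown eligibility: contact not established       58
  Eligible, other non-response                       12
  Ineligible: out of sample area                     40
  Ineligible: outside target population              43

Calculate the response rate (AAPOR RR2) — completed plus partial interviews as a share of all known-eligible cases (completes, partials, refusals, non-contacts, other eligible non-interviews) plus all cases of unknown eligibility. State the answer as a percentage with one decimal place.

36.7%

Declined to participate = 55 + 35 = 90
Unknown if eligible = 58 + 25 = 83
Not eligible = 43 + 40 = 83
Numerator: 112 + 14 = 126
Denom: 112 + 14 + 90 + 32 + 12 + 83 = 343
RR2 = 126 / 343 = 0.3673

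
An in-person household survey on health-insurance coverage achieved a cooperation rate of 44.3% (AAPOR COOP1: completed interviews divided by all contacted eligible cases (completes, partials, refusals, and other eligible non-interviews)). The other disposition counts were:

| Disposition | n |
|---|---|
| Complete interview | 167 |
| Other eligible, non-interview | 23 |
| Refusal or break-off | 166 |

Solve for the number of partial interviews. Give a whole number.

21

COOP1 = 167 / D = 0.443
D = 167 / 0.443 = 377.0
Rest of base = 356
partial interviews = 377.0 − 356 ≈ 21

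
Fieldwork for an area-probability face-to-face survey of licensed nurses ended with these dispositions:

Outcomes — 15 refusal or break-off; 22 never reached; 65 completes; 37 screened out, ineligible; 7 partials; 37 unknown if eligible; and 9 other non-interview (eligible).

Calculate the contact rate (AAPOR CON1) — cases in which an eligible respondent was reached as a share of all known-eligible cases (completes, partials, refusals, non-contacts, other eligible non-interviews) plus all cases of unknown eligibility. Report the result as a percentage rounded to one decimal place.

61.9%

Num = 65 + 7 + 15 + 9 = 96
Denominator = 65 + 7 + 15 + 22 + 9 + 37 = 155
CON1 = 96 / 155 = 0.6194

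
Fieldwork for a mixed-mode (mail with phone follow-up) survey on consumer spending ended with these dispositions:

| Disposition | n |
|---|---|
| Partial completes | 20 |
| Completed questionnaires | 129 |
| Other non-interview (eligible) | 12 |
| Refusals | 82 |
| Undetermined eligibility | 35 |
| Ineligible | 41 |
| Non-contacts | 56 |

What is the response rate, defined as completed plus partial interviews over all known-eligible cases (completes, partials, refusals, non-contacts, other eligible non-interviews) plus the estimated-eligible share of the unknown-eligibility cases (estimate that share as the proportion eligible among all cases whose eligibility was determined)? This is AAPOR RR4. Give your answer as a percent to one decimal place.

Num → 129 + 20 = 149
Determined eligible → 129 + 20 + 82 + 56 + 12 = 299
e = 299 / (299 + 41) = 299 / 340 = 0.8794
Eligible share of unknowns → 0.8794 × 35 = 30.78
Denominator → 299 + 30.78 = 329.78
RR4 = 149 / 329.78 = 0.4518

45.2%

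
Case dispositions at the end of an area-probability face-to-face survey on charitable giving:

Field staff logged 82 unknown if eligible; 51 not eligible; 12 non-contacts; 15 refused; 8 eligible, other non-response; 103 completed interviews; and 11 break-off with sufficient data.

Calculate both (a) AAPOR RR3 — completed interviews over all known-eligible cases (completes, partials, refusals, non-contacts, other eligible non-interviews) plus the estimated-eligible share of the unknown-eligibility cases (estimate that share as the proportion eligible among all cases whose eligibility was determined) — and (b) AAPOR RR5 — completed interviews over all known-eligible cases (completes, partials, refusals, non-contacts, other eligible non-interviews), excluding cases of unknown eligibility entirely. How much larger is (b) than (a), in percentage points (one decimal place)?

Top = 103
Known eligible = 103 + 11 + 15 + 12 + 8 = 149
e = 149 / (149 + 51) = 149 / 200 = 0.7450
e × U = 0.7450 × 82 = 61.09
Base = 149 + 61.09 = 210.09
RR3 = 103 / 210.09 = 0.4903
Base = 103 + 11 + 15 + 12 + 8 = 149
RR5 = 103 / 149 = 0.6913
Difference = 69.13 − 49.03 = 20.10 percentage points

20.1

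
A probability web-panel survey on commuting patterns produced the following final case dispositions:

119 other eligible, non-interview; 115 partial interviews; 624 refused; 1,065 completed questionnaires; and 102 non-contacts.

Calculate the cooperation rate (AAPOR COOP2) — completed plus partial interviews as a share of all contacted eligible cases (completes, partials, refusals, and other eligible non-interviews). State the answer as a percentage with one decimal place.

61.4%

Top: 1065 + 115 = 1180
Base: 1065 + 115 + 624 + 119 = 1923
COOP2 = 1180 / 1923 = 0.6136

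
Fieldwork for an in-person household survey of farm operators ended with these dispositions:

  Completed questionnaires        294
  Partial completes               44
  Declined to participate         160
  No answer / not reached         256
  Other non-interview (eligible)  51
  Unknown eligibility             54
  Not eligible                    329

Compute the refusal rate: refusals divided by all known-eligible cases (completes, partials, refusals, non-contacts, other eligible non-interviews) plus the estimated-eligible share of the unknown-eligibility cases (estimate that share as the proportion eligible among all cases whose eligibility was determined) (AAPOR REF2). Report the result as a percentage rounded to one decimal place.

Num → 160
Known eligible → 294 + 44 + 160 + 256 + 51 = 805
e = 805 / (805 + 329) = 805 / 1134 = 0.7099
Estimated eligible among unknowns → 0.7099 × 54 = 38.33
Denom → 805 + 38.33 = 843.33
REF2 = 160 / 843.33 = 0.1897

19.0%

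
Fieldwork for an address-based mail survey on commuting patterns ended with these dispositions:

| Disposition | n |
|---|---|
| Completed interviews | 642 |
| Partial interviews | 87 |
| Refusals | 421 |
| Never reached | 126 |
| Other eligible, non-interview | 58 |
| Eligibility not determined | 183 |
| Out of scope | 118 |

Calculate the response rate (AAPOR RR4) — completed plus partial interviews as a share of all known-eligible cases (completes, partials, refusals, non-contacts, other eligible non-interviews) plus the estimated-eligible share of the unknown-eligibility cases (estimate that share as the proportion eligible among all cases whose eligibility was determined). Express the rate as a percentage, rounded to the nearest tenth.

Numerator = 642 + 87 = 729
Determined eligible = 642 + 87 + 421 + 126 + 58 = 1334
e = 1334 / (1334 + 118) = 1334 / 1452 = 0.9187
Estimated eligible among unknowns = 0.9187 × 183 = 168.12
Denom = 1334 + 168.12 = 1502.12
RR4 = 729 / 1502.12 = 0.4853

48.5%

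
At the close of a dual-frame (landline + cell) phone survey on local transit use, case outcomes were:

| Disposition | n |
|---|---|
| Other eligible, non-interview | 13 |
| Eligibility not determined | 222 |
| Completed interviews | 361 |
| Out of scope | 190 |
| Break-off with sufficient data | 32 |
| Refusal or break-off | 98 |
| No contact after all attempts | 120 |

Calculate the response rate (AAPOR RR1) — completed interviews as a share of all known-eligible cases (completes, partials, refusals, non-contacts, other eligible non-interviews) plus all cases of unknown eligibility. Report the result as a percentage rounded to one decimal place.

42.7%

Num = 361
Denominator = 361 + 32 + 98 + 120 + 13 + 222 = 846
RR1 = 361 / 846 = 0.4267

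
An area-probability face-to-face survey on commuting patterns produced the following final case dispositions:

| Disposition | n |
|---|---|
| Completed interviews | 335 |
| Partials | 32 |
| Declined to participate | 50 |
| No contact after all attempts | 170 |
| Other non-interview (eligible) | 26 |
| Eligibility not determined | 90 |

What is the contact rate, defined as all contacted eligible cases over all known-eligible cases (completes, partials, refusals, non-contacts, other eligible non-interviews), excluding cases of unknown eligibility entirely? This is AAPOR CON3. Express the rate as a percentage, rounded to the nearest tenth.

72.3%

Num → 335 + 32 + 50 + 26 = 443
Denom → 335 + 32 + 50 + 170 + 26 = 613
CON3 = 443 / 613 = 0.7227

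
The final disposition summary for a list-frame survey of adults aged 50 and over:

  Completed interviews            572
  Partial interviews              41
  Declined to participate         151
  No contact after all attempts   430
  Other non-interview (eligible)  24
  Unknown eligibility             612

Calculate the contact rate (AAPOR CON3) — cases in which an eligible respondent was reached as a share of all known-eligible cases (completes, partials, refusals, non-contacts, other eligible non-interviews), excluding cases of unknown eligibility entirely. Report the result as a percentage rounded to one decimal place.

64.7%

Num = 572 + 41 + 151 + 24 = 788
Base = 572 + 41 + 151 + 430 + 24 = 1218
CON3 = 788 / 1218 = 0.6470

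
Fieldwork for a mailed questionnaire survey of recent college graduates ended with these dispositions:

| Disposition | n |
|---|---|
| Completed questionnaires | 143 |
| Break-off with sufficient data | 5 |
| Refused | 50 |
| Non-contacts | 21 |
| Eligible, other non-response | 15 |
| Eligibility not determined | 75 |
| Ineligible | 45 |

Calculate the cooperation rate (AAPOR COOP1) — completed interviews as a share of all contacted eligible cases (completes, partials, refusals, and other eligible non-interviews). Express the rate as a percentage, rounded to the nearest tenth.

67.1%

Num = 143
Denom = 143 + 5 + 50 + 15 = 213
COOP1 = 143 / 213 = 0.6714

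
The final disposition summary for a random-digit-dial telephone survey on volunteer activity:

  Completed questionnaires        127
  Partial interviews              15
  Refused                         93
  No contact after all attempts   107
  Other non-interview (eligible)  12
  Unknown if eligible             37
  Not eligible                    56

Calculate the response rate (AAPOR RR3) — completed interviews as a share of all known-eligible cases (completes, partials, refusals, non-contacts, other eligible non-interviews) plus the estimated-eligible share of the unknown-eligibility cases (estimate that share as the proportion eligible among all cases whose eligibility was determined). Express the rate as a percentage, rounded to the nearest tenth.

Numerator → 127
Known eligible → 127 + 15 + 93 + 107 + 12 = 354
e = 354 / (354 + 56) = 354 / 410 = 0.8634
Estimated eligible among unknowns → 0.8634 × 37 = 31.95
Denom → 354 + 31.95 = 385.95
RR3 = 127 / 385.95 = 0.3291

32.9%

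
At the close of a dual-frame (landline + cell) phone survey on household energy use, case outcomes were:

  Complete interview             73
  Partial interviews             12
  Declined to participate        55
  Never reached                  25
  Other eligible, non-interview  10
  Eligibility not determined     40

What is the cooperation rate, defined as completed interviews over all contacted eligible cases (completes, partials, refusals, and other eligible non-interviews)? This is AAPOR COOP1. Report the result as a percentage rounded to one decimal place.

Numerator → 73
Denom → 73 + 12 + 55 + 10 = 150
COOP1 = 73 / 150 = 0.4867

48.7%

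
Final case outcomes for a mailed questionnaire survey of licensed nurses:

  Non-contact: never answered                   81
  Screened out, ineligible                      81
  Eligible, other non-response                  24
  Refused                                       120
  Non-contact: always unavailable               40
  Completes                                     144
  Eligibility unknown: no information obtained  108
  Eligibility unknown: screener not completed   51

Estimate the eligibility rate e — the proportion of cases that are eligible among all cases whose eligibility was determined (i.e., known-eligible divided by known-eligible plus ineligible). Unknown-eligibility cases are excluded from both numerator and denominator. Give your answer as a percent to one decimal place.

No answer / not reached = 81 + 40 = 121
Unknown if eligible = 51 + 108 = 159
Eligible (known): 144 + 120 + 121 + 24 = 409
e = 409 / (409 + 81) = 409 / 490 = 0.8347

83.5%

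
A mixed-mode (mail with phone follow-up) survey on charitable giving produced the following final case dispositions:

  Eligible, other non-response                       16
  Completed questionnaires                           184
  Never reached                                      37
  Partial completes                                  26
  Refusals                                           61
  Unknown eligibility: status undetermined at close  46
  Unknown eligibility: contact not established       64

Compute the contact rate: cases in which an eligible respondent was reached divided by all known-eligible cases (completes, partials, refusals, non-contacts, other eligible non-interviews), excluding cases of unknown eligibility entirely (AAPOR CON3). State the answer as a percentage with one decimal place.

Unknown if eligible = 64 + 46 = 110
Numerator = 184 + 26 + 61 + 16 = 287
Denominator = 184 + 26 + 61 + 37 + 16 = 324
CON3 = 287 / 324 = 0.8858

88.6%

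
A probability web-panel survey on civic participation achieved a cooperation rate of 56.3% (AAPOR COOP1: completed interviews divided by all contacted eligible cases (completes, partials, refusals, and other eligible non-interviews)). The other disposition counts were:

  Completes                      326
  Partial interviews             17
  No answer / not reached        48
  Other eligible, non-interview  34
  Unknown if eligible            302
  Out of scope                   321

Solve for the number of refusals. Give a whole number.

202

COOP1 = 326 / D = 0.563
D = 326 / 0.563 = 579.0
Other denominator terms total 377
refusals = 579.0 − 377 ≈ 202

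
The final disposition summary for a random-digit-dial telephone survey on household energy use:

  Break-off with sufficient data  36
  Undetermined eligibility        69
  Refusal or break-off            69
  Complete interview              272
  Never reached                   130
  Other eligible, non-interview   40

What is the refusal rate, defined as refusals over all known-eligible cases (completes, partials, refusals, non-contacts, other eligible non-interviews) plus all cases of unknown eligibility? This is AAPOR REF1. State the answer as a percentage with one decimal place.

Numerator: 69
Denominator: 272 + 36 + 69 + 130 + 40 + 69 = 616
REF1 = 69 / 616 = 0.1120

11.2%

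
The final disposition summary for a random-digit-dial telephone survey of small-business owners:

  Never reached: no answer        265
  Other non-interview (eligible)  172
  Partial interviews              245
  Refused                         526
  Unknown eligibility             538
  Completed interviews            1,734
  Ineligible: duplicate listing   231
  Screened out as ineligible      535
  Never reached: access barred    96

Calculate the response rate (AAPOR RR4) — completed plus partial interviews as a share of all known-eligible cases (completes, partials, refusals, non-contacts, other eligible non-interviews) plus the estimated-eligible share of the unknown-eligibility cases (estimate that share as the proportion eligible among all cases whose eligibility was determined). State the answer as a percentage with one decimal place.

Never reached = 265 + 96 = 361
Ineligible = 535 + 231 = 766
Numerator = 1734 + 245 = 1979
Determined eligible = 1734 + 245 + 526 + 361 + 172 = 3038
e = 3038 / (3038 + 766) = 3038 / 3804 = 0.7986
Estimated eligible among unknowns = 0.7986 × 538 = 429.65
Base = 3038 + 429.65 = 3467.65
RR4 = 1979 / 3467.65 = 0.5707

57.1%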